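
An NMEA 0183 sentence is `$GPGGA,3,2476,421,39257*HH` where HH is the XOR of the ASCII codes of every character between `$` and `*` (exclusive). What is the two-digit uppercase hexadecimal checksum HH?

XOR the ASCII codes of the payload characters:
  'G' = 0x47 → acc = 0x47
  'P' = 0x50 → acc = 0x17
  'G' = 0x47 → acc = 0x50
  'G' = 0x47 → acc = 0x17
  'A' = 0x41 → acc = 0x56
  ',' = 0x2C → acc = 0x7A
  '3' = 0x33 → acc = 0x49
  ',' = 0x2C → acc = 0x65
  '2' = 0x32 → acc = 0x57
  '4' = 0x34 → acc = 0x63
  '7' = 0x37 → acc = 0x54
  '6' = 0x36 → acc = 0x62
  ',' = 0x2C → acc = 0x4E
  '4' = 0x34 → acc = 0x7A
  '2' = 0x32 → acc = 0x48
  '1' = 0x31 → acc = 0x79
  ',' = 0x2C → acc = 0x55
  '3' = 0x33 → acc = 0x66
  '9' = 0x39 → acc = 0x5F
  '2' = 0x32 → acc = 0x6D
  '5' = 0x35 → acc = 0x58
  '7' = 0x37 → acc = 0x6F
Checksum = 0x6F.

6F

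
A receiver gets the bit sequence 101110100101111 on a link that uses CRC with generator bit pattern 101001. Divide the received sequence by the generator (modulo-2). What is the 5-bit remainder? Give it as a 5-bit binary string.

11101

Modulo-2 division of 101110100101111 by 101001:
  pos 0: 101110 XOR 101001 = 000111
  pos 3: 111100 XOR 101001 = 010101
  pos 4: 101011 XOR 101001 = 000010
  pos 8: 100111 XOR 101001 = 001110
Remainder = 11101 (nonzero — an error is detected).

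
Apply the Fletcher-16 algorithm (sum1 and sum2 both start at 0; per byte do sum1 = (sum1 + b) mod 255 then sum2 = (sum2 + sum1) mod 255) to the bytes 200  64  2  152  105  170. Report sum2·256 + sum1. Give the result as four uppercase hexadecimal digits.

45B7

Running sums (mod 255):
  after byte 0 (200): sum1=200, sum2=200
  after byte 1 (64): sum1=9, sum2=209
  after byte 2 (2): sum1=11, sum2=220
  after byte 3 (152): sum1=163, sum2=128
  after byte 4 (105): sum1=13, sum2=141
  after byte 5 (170): sum1=183, sum2=69
Checksum = sum2·256 + sum1 = 69·256 + 183 = 17847 = 0x45B7.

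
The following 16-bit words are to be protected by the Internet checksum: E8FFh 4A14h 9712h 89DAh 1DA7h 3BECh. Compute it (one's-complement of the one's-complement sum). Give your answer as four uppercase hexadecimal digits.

One's-complement addition (fold any carry out of bit 15 back into bit 0):
  0xE8FF + 0x4A14 = 0x13313 → wrap carry → 0x3314
  0x3314 + 0x9712 = 0x0CA26
  0xCA26 + 0x89DA = 0x15400 → wrap carry → 0x5401
  0x5401 + 0x1DA7 = 0x071A8
  0x71A8 + 0x3BEC = 0x0AD94
One's-complement sum = 0xAD94.
Checksum = ~0xAD94 & 0xFFFF = 0x526B.

526B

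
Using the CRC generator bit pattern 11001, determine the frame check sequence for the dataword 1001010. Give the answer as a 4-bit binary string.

Append 4 zeros: 10010100000. Divide by 11001 (XOR where the leading bit is 1):
  pos 0: 10010 XOR 11001 = 01011
  pos 1: 10111 XOR 11001 = 01110
  pos 2: 11100 XOR 11001 = 00101
  pos 4: 10100 XOR 11001 = 01101
  pos 5: 11010 XOR 11001 = 00011
Remainder (last 4 bits) = 0110. This is the CRC / FCS.

0110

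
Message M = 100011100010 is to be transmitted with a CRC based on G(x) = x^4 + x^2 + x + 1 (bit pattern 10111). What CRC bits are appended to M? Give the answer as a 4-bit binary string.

Append 4 zeros: 1000111000100000. Divide by 10111 (XOR where the leading bit is 1):
  pos 0: 10001 XOR 10111 = 00110
  pos 2: 11011 XOR 10111 = 01100
  pos 3: 11000 XOR 10111 = 01111
  pos 4: 11110 XOR 10111 = 01001
  pos 5: 10010 XOR 10111 = 00101
  pos 7: 10110 XOR 10111 = 00001
  pos 11: 10000 XOR 10111 = 00111
Remainder (last 4 bits) = 0111. This is the CRC / FCS.

0111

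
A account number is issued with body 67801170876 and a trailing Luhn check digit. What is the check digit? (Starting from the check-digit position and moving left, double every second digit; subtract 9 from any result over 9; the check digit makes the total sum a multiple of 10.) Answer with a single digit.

8

Partial digits right→left: 6 7 8 0 7 1 1 0 8 7 6
Double every second digit counting from the check-digit position (so the 1st, 3rd, 5th, ... of the partial from the right).
  doubled (with −9 where >9): 3 7 5 2 7 3 → sum 27
  kept as-is: 7 0 1 0 7 → sum 15
Total = 27 + 15 = 42.
Check digit = (10 − (42 mod 10)) mod 10 = 8.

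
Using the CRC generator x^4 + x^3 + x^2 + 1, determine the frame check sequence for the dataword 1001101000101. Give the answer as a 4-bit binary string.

0110

Append 4 zeros: 10011010001010000. Divide by 11101 (XOR where the leading bit is 1):
  pos 0: 10011 XOR 11101 = 01110
  pos 1: 11100 XOR 11101 = 00001
  pos 5: 11000 XOR 11101 = 00101
  pos 7: 10110 XOR 11101 = 01011
  pos 8: 10111 XOR 11101 = 01010
  pos 9: 10100 XOR 11101 = 01001
  pos 10: 10010 XOR 11101 = 01111
  pos 11: 11110 XOR 11101 = 00011
Remainder (last 4 bits) = 0110. This is the CRC / FCS.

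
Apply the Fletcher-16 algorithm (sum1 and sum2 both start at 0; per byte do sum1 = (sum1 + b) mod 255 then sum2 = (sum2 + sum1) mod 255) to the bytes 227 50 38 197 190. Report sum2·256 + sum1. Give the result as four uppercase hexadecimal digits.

Running sums (mod 255):
  after byte 0 (227): sum1=227, sum2=227
  after byte 1 (50): sum1=22, sum2=249
  after byte 2 (38): sum1=60, sum2=54
  after byte 3 (197): sum1=2, sum2=56
  after byte 4 (190): sum1=192, sum2=248
Checksum = sum2·256 + sum1 = 248·256 + 192 = 63680 = 0xF8C0.

F8C0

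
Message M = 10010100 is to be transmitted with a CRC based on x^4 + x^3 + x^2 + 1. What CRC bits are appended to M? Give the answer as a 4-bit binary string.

Append 4 zeros: 100101000000. Divide by 11101 (XOR where the leading bit is 1):
  pos 0: 10010 XOR 11101 = 01111
  pos 1: 11111 XOR 11101 = 00010
  pos 4: 10000 XOR 11101 = 01101
  pos 5: 11010 XOR 11101 = 00111
  pos 7: 11100 XOR 11101 = 00001
Remainder (last 4 bits) = 0001. This is the CRC / FCS.

0001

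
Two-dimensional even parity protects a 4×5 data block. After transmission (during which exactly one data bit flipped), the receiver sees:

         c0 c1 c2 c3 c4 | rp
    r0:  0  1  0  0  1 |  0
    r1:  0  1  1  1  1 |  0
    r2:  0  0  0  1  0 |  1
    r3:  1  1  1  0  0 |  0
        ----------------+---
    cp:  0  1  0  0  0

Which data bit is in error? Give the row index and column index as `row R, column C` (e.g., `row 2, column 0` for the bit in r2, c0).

Recompute each row's even parity and compare to rp:
  r0: data parity 0, sent rp 0 → ok
  r1: data parity 0, sent rp 0 → ok
  r2: data parity 1, sent rp 1 → ok
  r3: data parity 1, sent rp 0 → mismatch
Recompute each column's even parity and compare to cp:
  c0: data parity 1, sent cp 0 → mismatch
  c1: data parity 1, sent cp 1 → ok
  c2: data parity 0, sent cp 0 → ok
  c3: data parity 0, sent cp 0 → ok
  c4: data parity 0, sent cp 0 → ok
Exactly one row (r3) and one column (c0) fail → the flipped bit is at their intersection.

row 3, column 0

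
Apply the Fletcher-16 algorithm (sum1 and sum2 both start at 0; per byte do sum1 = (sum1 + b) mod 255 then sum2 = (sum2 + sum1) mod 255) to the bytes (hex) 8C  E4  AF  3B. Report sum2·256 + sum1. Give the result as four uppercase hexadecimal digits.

7B5C

Running sums (mod 255):
  after byte 0 (8C): sum1=140, sum2=140
  after byte 1 (E4): sum1=113, sum2=253
  after byte 2 (AF): sum1=33, sum2=31
  after byte 3 (3B): sum1=92, sum2=123
Checksum = sum2·256 + sum1 = 123·256 + 92 = 31580 = 0x7B5C.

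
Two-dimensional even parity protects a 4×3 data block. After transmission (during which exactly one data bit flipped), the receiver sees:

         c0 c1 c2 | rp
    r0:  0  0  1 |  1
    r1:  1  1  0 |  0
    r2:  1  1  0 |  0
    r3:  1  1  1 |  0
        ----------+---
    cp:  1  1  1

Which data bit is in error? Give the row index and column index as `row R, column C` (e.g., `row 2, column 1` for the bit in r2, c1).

Recompute each row's even parity and compare to rp:
  r0: data parity 1, sent rp 1 → ok
  r1: data parity 0, sent rp 0 → ok
  r2: data parity 0, sent rp 0 → ok
  r3: data parity 1, sent rp 0 → mismatch
Recompute each column's even parity and compare to cp:
  c0: data parity 1, sent cp 1 → ok
  c1: data parity 1, sent cp 1 → ok
  c2: data parity 0, sent cp 1 → mismatch
Exactly one row (r3) and one column (c2) fail → the flipped bit is at their intersection.

row 3, column 2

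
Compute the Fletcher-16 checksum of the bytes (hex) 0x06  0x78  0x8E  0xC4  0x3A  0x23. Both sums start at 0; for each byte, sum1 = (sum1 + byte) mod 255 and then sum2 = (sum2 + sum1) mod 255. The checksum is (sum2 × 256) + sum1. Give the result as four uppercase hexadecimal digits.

9E2F

Running sums (mod 255):
  after byte 0 (0x06): sum1=6, sum2=6
  after byte 1 (0x78): sum1=126, sum2=132
  after byte 2 (0x8E): sum1=13, sum2=145
  after byte 3 (0xC4): sum1=209, sum2=99
  after byte 4 (0x3A): sum1=12, sum2=111
  after byte 5 (0x23): sum1=47, sum2=158
Checksum = sum2·256 + sum1 = 158·256 + 47 = 40495 = 0x9E2F.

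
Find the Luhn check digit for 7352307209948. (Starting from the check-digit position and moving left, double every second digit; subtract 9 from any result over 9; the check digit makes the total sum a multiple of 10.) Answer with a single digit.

Partial digits right→left: 8 4 9 9 0 2 7 0 3 2 5 3 7
Double every second digit counting from the check-digit position (so the 1st, 3rd, 5th, ... of the partial from the right).
  doubled (with −9 where >9): 7 9 0 5 6 1 5 → sum 33
  kept as-is: 4 9 2 0 2 3 → sum 20
Total = 33 + 20 = 53.
Check digit = (10 − (53 mod 10)) mod 10 = 7.

7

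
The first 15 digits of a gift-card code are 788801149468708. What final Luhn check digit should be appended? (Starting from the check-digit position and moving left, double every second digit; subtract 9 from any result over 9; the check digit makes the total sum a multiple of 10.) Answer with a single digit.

9

Partial digits right→left: 8 0 7 8 6 4 9 4 1 1 0 8 8 8 7
Double every second digit counting from the check-digit position (so the 1st, 3rd, 5th, ... of the partial from the right).
  doubled (with −9 where >9): 7 5 3 9 2 0 7 5 → sum 38
  kept as-is: 0 8 4 4 1 8 8 → sum 33
Total = 38 + 33 = 71.
Check digit = (10 − (71 mod 10)) mod 10 = 9.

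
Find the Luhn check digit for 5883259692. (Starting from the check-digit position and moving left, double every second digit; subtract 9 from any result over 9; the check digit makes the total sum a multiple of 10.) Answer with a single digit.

6

Partial digits right→left: 2 9 6 9 5 2 3 8 8 5
Double every second digit counting from the check-digit position (so the 1st, 3rd, 5th, ... of the partial from the right).
  doubled (with −9 where >9): 4 3 1 6 7 → sum 21
  kept as-is: 9 9 2 8 5 → sum 33
Total = 21 + 33 = 54.
Check digit = (10 − (54 mod 10)) mod 10 = 6.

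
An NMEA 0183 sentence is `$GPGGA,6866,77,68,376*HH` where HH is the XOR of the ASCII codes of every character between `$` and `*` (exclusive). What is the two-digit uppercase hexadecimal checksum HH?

64

XOR the ASCII codes of the payload characters:
  'G' = 0x47 → acc = 0x47
  'P' = 0x50 → acc = 0x17
  'G' = 0x47 → acc = 0x50
  'G' = 0x47 → acc = 0x17
  'A' = 0x41 → acc = 0x56
  ',' = 0x2C → acc = 0x7A
  '6' = 0x36 → acc = 0x4C
  '8' = 0x38 → acc = 0x74
  '6' = 0x36 → acc = 0x42
  '6' = 0x36 → acc = 0x74
  ',' = 0x2C → acc = 0x58
  '7' = 0x37 → acc = 0x6F
  '7' = 0x37 → acc = 0x58
  ',' = 0x2C → acc = 0x74
  '6' = 0x36 → acc = 0x42
  '8' = 0x38 → acc = 0x7A
  ',' = 0x2C → acc = 0x56
  '3' = 0x33 → acc = 0x65
  '7' = 0x37 → acc = 0x52
  '6' = 0x36 → acc = 0x64
Checksum = 0x64.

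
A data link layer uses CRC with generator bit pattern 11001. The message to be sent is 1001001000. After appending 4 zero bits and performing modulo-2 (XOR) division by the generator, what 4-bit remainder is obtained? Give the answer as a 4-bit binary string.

1011

Append 4 zeros: 10010010000000. Divide by 11001 (XOR where the leading bit is 1):
  pos 0: 10010 XOR 11001 = 01011
  pos 1: 10110 XOR 11001 = 01111
  pos 2: 11111 XOR 11001 = 00110
  pos 4: 11000 XOR 11001 = 00001
  pos 8: 10000 XOR 11001 = 01001
  pos 9: 10010 XOR 11001 = 01011
Remainder (last 4 bits) = 1011. This is the CRC / FCS.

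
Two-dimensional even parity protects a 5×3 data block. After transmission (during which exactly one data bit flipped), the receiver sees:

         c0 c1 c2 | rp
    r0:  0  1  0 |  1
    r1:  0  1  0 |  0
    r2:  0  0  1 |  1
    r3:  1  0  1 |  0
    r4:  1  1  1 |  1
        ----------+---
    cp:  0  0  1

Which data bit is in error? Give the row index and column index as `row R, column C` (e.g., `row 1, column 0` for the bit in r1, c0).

Recompute each row's even parity and compare to rp:
  r0: data parity 1, sent rp 1 → ok
  r1: data parity 1, sent rp 0 → mismatch
  r2: data parity 1, sent rp 1 → ok
  r3: data parity 0, sent rp 0 → ok
  r4: data parity 1, sent rp 1 → ok
Recompute each column's even parity and compare to cp:
  c0: data parity 0, sent cp 0 → ok
  c1: data parity 1, sent cp 0 → mismatch
  c2: data parity 1, sent cp 1 → ok
Exactly one row (r1) and one column (c1) fail → the flipped bit is at their intersection.

row 1, column 1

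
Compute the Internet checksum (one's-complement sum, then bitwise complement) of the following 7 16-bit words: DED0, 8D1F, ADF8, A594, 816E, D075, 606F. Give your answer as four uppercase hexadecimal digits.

8E2E

One's-complement addition (fold any carry out of bit 15 back into bit 0):
  0xDED0 + 0x8D1F = 0x16BEF → wrap carry → 0x6BF0
  0x6BF0 + 0xADF8 = 0x119E8 → wrap carry → 0x19E9
  0x19E9 + 0xA594 = 0x0BF7D
  0xBF7D + 0x816E = 0x140EB → wrap carry → 0x40EC
  0x40EC + 0xD075 = 0x11161 → wrap carry → 0x1162
  0x1162 + 0x606F = 0x071D1
One's-complement sum = 0x71D1.
Checksum = ~0x71D1 & 0xFFFF = 0x8E2E.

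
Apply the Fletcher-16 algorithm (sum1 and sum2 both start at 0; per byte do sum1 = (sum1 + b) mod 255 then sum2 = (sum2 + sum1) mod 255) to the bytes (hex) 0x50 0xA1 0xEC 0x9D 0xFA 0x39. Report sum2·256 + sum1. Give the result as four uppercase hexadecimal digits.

Running sums (mod 255):
  after byte 0 (0x50): sum1=80, sum2=80
  after byte 1 (0xA1): sum1=241, sum2=66
  after byte 2 (0xEC): sum1=222, sum2=33
  after byte 3 (0x9D): sum1=124, sum2=157
  after byte 4 (0xFA): sum1=119, sum2=21
  after byte 5 (0x39): sum1=176, sum2=197
Checksum = sum2·256 + sum1 = 197·256 + 176 = 50608 = 0xC5B0.

C5B0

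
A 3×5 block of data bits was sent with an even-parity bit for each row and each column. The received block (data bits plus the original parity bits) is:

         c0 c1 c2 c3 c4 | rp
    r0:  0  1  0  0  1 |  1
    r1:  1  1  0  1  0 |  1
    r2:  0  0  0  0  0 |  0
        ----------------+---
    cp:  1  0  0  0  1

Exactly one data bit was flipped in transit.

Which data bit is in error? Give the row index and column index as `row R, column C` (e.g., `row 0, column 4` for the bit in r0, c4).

Recompute each row's even parity and compare to rp:
  r0: data parity 0, sent rp 1 → mismatch
  r1: data parity 1, sent rp 1 → ok
  r2: data parity 0, sent rp 0 → ok
Recompute each column's even parity and compare to cp:
  c0: data parity 1, sent cp 1 → ok
  c1: data parity 0, sent cp 0 → ok
  c2: data parity 0, sent cp 0 → ok
  c3: data parity 1, sent cp 0 → mismatch
  c4: data parity 1, sent cp 1 → ok
Exactly one row (r0) and one column (c3) fail → the flipped bit is at their intersection.

row 0, column 3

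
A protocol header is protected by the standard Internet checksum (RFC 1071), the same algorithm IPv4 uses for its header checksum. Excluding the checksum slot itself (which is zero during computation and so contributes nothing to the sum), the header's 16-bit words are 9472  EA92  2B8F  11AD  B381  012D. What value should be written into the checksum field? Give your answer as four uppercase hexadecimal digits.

8F0F

One's-complement addition (fold any carry out of bit 15 back into bit 0):
  0x9472 + 0xEA92 = 0x17F04 → wrap carry → 0x7F05
  0x7F05 + 0x2B8F = 0x0AA94
  0xAA94 + 0x11AD = 0x0BC41
  0xBC41 + 0xB381 = 0x16FC2 → wrap carry → 0x6FC3
  0x6FC3 + 0x012D = 0x070F0
One's-complement sum = 0x70F0.
Checksum = ~0x70F0 & 0xFFFF = 0x8F0F.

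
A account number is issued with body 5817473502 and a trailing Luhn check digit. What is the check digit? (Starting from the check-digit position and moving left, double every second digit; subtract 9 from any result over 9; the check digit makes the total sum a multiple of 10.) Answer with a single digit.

5

Partial digits right→left: 2 0 5 3 7 4 7 1 8 5
Double every second digit counting from the check-digit position (so the 1st, 3rd, 5th, ... of the partial from the right).
  doubled (with −9 where >9): 4 1 5 5 7 → sum 22
  kept as-is: 0 3 4 1 5 → sum 13
Total = 22 + 13 = 35.
Check digit = (10 − (35 mod 10)) mod 10 = 5.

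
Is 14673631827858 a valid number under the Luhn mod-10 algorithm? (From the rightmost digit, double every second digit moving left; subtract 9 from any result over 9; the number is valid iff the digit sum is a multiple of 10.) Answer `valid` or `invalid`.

invalid

From the right, keep odd positions and double even positions (subtract 9 from any doubled value over 9):
  doubled (positions 2,4,...): 1 5 7 6 6 3 2 → sum 30
  kept (positions 1,3,...): 8 8 2 1 6 7 4 → sum 36
Total = 66.
66 mod 10 = 6, so the number is invalid.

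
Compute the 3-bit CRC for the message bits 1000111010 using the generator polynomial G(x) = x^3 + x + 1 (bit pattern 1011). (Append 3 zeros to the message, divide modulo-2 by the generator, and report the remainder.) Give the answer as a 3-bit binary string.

111

Append 3 zeros: 1000111010000. Divide by 1011 (XOR where the leading bit is 1):
  pos 0: 1000 XOR 1011 = 0011
  pos 2: 1111 XOR 1011 = 0100
  pos 3: 1001 XOR 1011 = 0010
  pos 5: 1001 XOR 1011 = 0010
  pos 7: 1000 XOR 1011 = 0011
  pos 9: 1100 XOR 1011 = 0111
Remainder (last 3 bits) = 111. This is the CRC / FCS.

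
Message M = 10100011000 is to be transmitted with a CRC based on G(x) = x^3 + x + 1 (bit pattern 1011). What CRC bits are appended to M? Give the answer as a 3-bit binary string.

111

Append 3 zeros: 10100011000000. Divide by 1011 (XOR where the leading bit is 1):
  pos 0: 1010 XOR 1011 = 0001
  pos 3: 1001 XOR 1011 = 0010
  pos 5: 1010 XOR 1011 = 0001
  pos 8: 1000 XOR 1011 = 0011
  pos 10: 1100 XOR 1011 = 0111
Remainder (last 3 bits) = 111. This is the CRC / FCS.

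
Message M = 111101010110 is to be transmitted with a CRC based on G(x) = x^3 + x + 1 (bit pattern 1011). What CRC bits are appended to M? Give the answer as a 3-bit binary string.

001

Append 3 zeros: 111101010110000. Divide by 1011 (XOR where the leading bit is 1):
  pos 0: 1111 XOR 1011 = 0100
  pos 1: 1000 XOR 1011 = 0011
  pos 3: 1110 XOR 1011 = 0101
  pos 4: 1011 XOR 1011 = 0000
  pos 9: 1100 XOR 1011 = 0111
  pos 10: 1110 XOR 1011 = 0101
  pos 11: 1010 XOR 1011 = 0001
Remainder (last 3 bits) = 001. This is the CRC / FCS.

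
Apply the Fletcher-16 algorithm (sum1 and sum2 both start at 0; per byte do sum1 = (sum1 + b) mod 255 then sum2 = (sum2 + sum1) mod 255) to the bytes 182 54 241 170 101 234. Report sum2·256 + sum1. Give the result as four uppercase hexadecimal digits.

Running sums (mod 255):
  after byte 0 (182): sum1=182, sum2=182
  after byte 1 (54): sum1=236, sum2=163
  after byte 2 (241): sum1=222, sum2=130
  after byte 3 (170): sum1=137, sum2=12
  after byte 4 (101): sum1=238, sum2=250
  after byte 5 (234): sum1=217, sum2=212
Checksum = sum2·256 + sum1 = 212·256 + 217 = 54489 = 0xD4D9.

D4D9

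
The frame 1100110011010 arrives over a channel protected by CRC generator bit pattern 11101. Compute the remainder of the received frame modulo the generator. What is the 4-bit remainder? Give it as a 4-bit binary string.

Modulo-2 division of 1100110011010 by 11101:
  pos 0: 11001 XOR 11101 = 00100
  pos 2: 10010 XOR 11101 = 01111
  pos 3: 11110 XOR 11101 = 00011
  pos 6: 11110 XOR 11101 = 00011
Remainder = 1110 (nonzero — an error is detected).

1110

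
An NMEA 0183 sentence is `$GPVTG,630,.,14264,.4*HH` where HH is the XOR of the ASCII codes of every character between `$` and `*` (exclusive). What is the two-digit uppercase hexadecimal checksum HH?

66

XOR the ASCII codes of the payload characters:
  'G' = 0x47 → acc = 0x47
  'P' = 0x50 → acc = 0x17
  'V' = 0x56 → acc = 0x41
  'T' = 0x54 → acc = 0x15
  'G' = 0x47 → acc = 0x52
  ',' = 0x2C → acc = 0x7E
  '6' = 0x36 → acc = 0x48
  '3' = 0x33 → acc = 0x7B
  '0' = 0x30 → acc = 0x4B
  ',' = 0x2C → acc = 0x67
  '.' = 0x2E → acc = 0x49
  ',' = 0x2C → acc = 0x65
  '1' = 0x31 → acc = 0x54
  '4' = 0x34 → acc = 0x60
  '2' = 0x32 → acc = 0x52
  '6' = 0x36 → acc = 0x64
  '4' = 0x34 → acc = 0x50
  ',' = 0x2C → acc = 0x7C
  '.' = 0x2E → acc = 0x52
  '4' = 0x34 → acc = 0x66
Checksum = 0x66.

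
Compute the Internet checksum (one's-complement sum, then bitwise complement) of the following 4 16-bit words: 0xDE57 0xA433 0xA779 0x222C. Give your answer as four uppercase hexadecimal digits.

B3CE

One's-complement addition (fold any carry out of bit 15 back into bit 0):
  0xDE57 + 0xA433 = 0x1828A → wrap carry → 0x828B
  0x828B + 0xA779 = 0x12A04 → wrap carry → 0x2A05
  0x2A05 + 0x222C = 0x04C31
One's-complement sum = 0x4C31.
Checksum = ~0x4C31 & 0xFFFF = 0xB3CE.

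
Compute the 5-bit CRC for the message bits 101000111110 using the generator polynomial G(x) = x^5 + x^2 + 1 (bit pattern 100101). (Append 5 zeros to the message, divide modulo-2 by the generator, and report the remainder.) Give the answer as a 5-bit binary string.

Append 5 zeros: 10100011111000000. Divide by 100101 (XOR where the leading bit is 1):
  pos 0: 101000 XOR 100101 = 001101
  pos 2: 110111 XOR 100101 = 010010
  pos 3: 100101 XOR 100101 = 000000
  pos 9: 110000 XOR 100101 = 010101
  pos 10: 101010 XOR 100101 = 001111
Remainder (last 5 bits) = 11110. This is the CRC / FCS.

11110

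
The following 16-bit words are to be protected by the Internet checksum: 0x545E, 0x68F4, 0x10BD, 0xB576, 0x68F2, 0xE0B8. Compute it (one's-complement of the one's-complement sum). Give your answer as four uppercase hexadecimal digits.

32CE

One's-complement addition (fold any carry out of bit 15 back into bit 0):
  0x545E + 0x68F4 = 0x0BD52
  0xBD52 + 0x10BD = 0x0CE0F
  0xCE0F + 0xB576 = 0x18385 → wrap carry → 0x8386
  0x8386 + 0x68F2 = 0x0EC78
  0xEC78 + 0xE0B8 = 0x1CD30 → wrap carry → 0xCD31
One's-complement sum = 0xCD31.
Checksum = ~0xCD31 & 0xFFFF = 0x32CE.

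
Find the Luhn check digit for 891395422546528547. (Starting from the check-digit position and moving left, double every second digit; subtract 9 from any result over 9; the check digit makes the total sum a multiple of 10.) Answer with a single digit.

1

Partial digits right→left: 7 4 5 8 2 5 6 4 5 2 2 4 5 9 3 1 9 8
Double every second digit counting from the check-digit position (so the 1st, 3rd, 5th, ... of the partial from the right).
  doubled (with −9 where >9): 5 1 4 3 1 4 1 6 9 → sum 34
  kept as-is: 4 8 5 4 2 4 9 1 8 → sum 45
Total = 34 + 45 = 79.
Check digit = (10 − (79 mod 10)) mod 10 = 1.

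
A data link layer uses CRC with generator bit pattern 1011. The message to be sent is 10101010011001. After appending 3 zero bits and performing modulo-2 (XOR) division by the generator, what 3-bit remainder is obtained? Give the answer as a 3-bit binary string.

110

Append 3 zeros: 10101010011001000. Divide by 1011 (XOR where the leading bit is 1):
  pos 0: 1010 XOR 1011 = 0001
  pos 3: 1101 XOR 1011 = 0110
  pos 4: 1100 XOR 1011 = 0111
  pos 5: 1110 XOR 1011 = 0101
  pos 6: 1011 XOR 1011 = 0000
  pos 10: 1001 XOR 1011 = 0010
  pos 12: 1000 XOR 1011 = 0011
Remainder (last 3 bits) = 110. This is the CRC / FCS.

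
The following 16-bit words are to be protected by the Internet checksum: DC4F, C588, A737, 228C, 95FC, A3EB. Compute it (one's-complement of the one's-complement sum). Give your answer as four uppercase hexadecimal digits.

5A7B

One's-complement addition (fold any carry out of bit 15 back into bit 0):
  0xDC4F + 0xC588 = 0x1A1D7 → wrap carry → 0xA1D8
  0xA1D8 + 0xA737 = 0x1490F → wrap carry → 0x4910
  0x4910 + 0x228C = 0x06B9C
  0x6B9C + 0x95FC = 0x10198 → wrap carry → 0x0199
  0x0199 + 0xA3EB = 0x0A584
One's-complement sum = 0xA584.
Checksum = ~0xA584 & 0xFFFF = 0x5A7B.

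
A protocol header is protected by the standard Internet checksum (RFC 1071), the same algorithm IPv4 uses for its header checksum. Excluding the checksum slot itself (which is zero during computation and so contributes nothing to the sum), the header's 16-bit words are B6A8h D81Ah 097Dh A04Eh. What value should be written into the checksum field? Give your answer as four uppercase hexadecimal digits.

One's-complement addition (fold any carry out of bit 15 back into bit 0):
  0xB6A8 + 0xD81A = 0x18EC2 → wrap carry → 0x8EC3
  0x8EC3 + 0x097D = 0x09840
  0x9840 + 0xA04E = 0x1388E → wrap carry → 0x388F
One's-complement sum = 0x388F.
Checksum = ~0x388F & 0xFFFF = 0xC770.

C770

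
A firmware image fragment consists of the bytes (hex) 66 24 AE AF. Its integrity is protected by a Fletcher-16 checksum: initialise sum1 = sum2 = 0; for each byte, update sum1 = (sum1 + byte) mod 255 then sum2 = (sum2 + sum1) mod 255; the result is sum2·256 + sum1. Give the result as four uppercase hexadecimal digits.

13E8

Running sums (mod 255):
  after byte 0 (66): sum1=102, sum2=102
  after byte 1 (24): sum1=138, sum2=240
  after byte 2 (AE): sum1=57, sum2=42
  after byte 3 (AF): sum1=232, sum2=19
Checksum = sum2·256 + sum1 = 19·256 + 232 = 5096 = 0x13E8.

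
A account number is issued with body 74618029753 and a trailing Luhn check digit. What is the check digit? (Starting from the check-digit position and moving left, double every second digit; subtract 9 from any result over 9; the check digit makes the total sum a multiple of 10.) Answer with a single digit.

1

Partial digits right→left: 3 5 7 9 2 0 8 1 6 4 7
Double every second digit counting from the check-digit position (so the 1st, 3rd, 5th, ... of the partial from the right).
  doubled (with −9 where >9): 6 5 4 7 3 5 → sum 30
  kept as-is: 5 9 0 1 4 → sum 19
Total = 30 + 19 = 49.
Check digit = (10 − (49 mod 10)) mod 10 = 1.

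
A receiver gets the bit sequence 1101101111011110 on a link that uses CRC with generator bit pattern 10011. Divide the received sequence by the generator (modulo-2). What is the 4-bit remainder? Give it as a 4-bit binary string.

1100

Modulo-2 division of 1101101111011110 by 10011:
  pos 0: 11011 XOR 10011 = 01000
  pos 1: 10000 XOR 10011 = 00011
  pos 4: 11111 XOR 10011 = 01100
  pos 5: 11001 XOR 10011 = 01010
  pos 6: 10100 XOR 10011 = 00111
  pos 8: 11111 XOR 10011 = 01100
  pos 9: 11001 XOR 10011 = 01010
  pos 10: 10101 XOR 10011 = 00110
Remainder = 1100 (nonzero — an error is detected).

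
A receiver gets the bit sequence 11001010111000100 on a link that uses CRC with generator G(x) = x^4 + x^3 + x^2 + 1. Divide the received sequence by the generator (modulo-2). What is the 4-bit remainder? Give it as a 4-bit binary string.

0000

Modulo-2 division of 11001010111000100 by 11101:
  pos 0: 11001 XOR 11101 = 00100
  pos 2: 10001 XOR 11101 = 01100
  pos 3: 11000 XOR 11101 = 00101
  pos 5: 10111 XOR 11101 = 01010
  pos 6: 10101 XOR 11101 = 01000
  pos 7: 10000 XOR 11101 = 01101
  pos 8: 11010 XOR 11101 = 00111
  pos 10: 11101 XOR 11101 = 00000
Remainder = 0000 (zero — the frame passes the CRC check).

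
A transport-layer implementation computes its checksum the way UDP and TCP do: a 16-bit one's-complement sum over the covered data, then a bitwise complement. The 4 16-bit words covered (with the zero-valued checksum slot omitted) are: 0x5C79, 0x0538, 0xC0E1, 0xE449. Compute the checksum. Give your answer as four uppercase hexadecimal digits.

F922

One's-complement addition (fold any carry out of bit 15 back into bit 0):
  0x5C79 + 0x0538 = 0x061B1
  0x61B1 + 0xC0E1 = 0x12292 → wrap carry → 0x2293
  0x2293 + 0xE449 = 0x106DC → wrap carry → 0x06DD
One's-complement sum = 0x06DD.
Checksum = ~0x06DD & 0xFFFF = 0xF922.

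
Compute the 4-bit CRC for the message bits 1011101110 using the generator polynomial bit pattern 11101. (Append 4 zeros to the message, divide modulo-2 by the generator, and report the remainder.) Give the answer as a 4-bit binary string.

0111

Append 4 zeros: 10111011100000. Divide by 11101 (XOR where the leading bit is 1):
  pos 0: 10111 XOR 11101 = 01010
  pos 1: 10100 XOR 11101 = 01001
  pos 2: 10011 XOR 11101 = 01110
  pos 3: 11101 XOR 11101 = 00000
  pos 8: 10000 XOR 11101 = 01101
  pos 9: 11010 XOR 11101 = 00111
Remainder (last 4 bits) = 0111. This is the CRC / FCS.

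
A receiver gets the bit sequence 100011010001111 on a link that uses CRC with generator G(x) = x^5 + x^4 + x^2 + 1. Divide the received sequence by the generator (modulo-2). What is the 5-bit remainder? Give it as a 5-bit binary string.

Modulo-2 division of 100011010001111 by 110101:
  pos 0: 100011 XOR 110101 = 010110
  pos 1: 101100 XOR 110101 = 011001
  pos 2: 110011 XOR 110101 = 000110
  pos 5: 110000 XOR 110101 = 000101
  pos 8: 101111 XOR 110101 = 011010
  pos 9: 110101 XOR 110101 = 000000
Remainder = 00000 (zero — the frame passes the CRC check).

00000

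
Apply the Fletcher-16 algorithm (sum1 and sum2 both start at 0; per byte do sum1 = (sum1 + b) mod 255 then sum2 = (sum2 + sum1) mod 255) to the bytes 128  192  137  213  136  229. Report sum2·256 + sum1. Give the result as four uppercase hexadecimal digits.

Running sums (mod 255):
  after byte 0 (128): sum1=128, sum2=128
  after byte 1 (192): sum1=65, sum2=193
  after byte 2 (137): sum1=202, sum2=140
  after byte 3 (213): sum1=160, sum2=45
  after byte 4 (136): sum1=41, sum2=86
  after byte 5 (229): sum1=15, sum2=101
Checksum = sum2·256 + sum1 = 101·256 + 15 = 25871 = 0x650F.

650F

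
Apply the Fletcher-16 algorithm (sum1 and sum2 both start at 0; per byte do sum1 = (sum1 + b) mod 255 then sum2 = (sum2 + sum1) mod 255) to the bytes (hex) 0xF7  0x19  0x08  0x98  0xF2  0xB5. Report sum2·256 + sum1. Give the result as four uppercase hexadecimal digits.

D25A

Running sums (mod 255):
  after byte 0 (0xF7): sum1=247, sum2=247
  after byte 1 (0x19): sum1=17, sum2=9
  after byte 2 (0x08): sum1=25, sum2=34
  after byte 3 (0x98): sum1=177, sum2=211
  after byte 4 (0xF2): sum1=164, sum2=120
  after byte 5 (0xB5): sum1=90, sum2=210
Checksum = sum2·256 + sum1 = 210·256 + 90 = 53850 = 0xD25A.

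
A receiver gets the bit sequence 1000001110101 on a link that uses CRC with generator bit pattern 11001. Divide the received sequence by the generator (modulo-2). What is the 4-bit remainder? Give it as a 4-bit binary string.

Modulo-2 division of 1000001110101 by 11001:
  pos 0: 10000 XOR 11001 = 01001
  pos 1: 10010 XOR 11001 = 01011
  pos 2: 10111 XOR 11001 = 01110
  pos 3: 11101 XOR 11001 = 00100
  pos 5: 10010 XOR 11001 = 01011
  pos 6: 10111 XOR 11001 = 01110
  pos 7: 11100 XOR 11001 = 00101
Remainder = 1011 (nonzero — an error is detected).

1011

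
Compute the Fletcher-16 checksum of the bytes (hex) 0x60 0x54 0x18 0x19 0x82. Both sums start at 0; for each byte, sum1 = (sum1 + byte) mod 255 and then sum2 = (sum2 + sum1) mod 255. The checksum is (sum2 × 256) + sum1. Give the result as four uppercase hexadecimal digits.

Running sums (mod 255):
  after byte 0 (0x60): sum1=96, sum2=96
  after byte 1 (0x54): sum1=180, sum2=21
  after byte 2 (0x18): sum1=204, sum2=225
  after byte 3 (0x19): sum1=229, sum2=199
  after byte 4 (0x82): sum1=104, sum2=48
Checksum = sum2·256 + sum1 = 48·256 + 104 = 12392 = 0x3068.

3068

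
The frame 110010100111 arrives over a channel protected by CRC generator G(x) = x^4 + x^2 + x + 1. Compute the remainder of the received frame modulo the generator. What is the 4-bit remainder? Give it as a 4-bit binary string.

Modulo-2 division of 110010100111 by 10111:
  pos 0: 11001 XOR 10111 = 01110
  pos 1: 11100 XOR 10111 = 01011
  pos 2: 10111 XOR 10111 = 00000
Remainder = 0111 (nonzero — an error is detected).

0111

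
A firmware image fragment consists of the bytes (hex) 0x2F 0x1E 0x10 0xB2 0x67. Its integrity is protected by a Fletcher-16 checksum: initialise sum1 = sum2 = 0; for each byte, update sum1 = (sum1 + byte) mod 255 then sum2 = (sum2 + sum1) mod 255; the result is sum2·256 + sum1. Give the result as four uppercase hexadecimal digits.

Running sums (mod 255):
  after byte 0 (0x2F): sum1=47, sum2=47
  after byte 1 (0x1E): sum1=77, sum2=124
  after byte 2 (0x10): sum1=93, sum2=217
  after byte 3 (0xB2): sum1=16, sum2=233
  after byte 4 (0x67): sum1=119, sum2=97
Checksum = sum2·256 + sum1 = 97·256 + 119 = 24951 = 0x6177.

6177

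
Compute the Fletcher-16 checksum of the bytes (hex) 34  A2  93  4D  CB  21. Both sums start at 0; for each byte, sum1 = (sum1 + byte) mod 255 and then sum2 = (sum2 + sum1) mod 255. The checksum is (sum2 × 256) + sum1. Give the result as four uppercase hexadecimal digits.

55A4

Running sums (mod 255):
  after byte 0 (34): sum1=52, sum2=52
  after byte 1 (A2): sum1=214, sum2=11
  after byte 2 (93): sum1=106, sum2=117
  after byte 3 (4D): sum1=183, sum2=45
  after byte 4 (CB): sum1=131, sum2=176
  after byte 5 (21): sum1=164, sum2=85
Checksum = sum2·256 + sum1 = 85·256 + 164 = 21924 = 0x55A4.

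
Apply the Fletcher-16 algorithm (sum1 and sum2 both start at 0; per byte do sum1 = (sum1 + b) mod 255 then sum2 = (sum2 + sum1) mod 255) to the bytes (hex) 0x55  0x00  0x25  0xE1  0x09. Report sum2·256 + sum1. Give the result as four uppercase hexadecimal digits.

E665

Running sums (mod 255):
  after byte 0 (0x55): sum1=85, sum2=85
  after byte 1 (0x00): sum1=85, sum2=170
  after byte 2 (0x25): sum1=122, sum2=37
  after byte 3 (0xE1): sum1=92, sum2=129
  after byte 4 (0x09): sum1=101, sum2=230
Checksum = sum2·256 + sum1 = 230·256 + 101 = 58981 = 0xE665.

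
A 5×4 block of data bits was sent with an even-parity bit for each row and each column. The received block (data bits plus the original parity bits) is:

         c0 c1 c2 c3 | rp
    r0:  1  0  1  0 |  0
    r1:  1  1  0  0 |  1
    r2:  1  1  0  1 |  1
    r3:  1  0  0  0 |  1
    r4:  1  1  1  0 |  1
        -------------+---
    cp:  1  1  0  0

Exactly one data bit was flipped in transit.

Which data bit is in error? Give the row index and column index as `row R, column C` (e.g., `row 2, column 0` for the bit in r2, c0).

row 1, column 3

Recompute each row's even parity and compare to rp:
  r0: data parity 0, sent rp 0 → ok
  r1: data parity 0, sent rp 1 → mismatch
  r2: data parity 1, sent rp 1 → ok
  r3: data parity 1, sent rp 1 → ok
  r4: data parity 1, sent rp 1 → ok
Recompute each column's even parity and compare to cp:
  c0: data parity 1, sent cp 1 → ok
  c1: data parity 1, sent cp 1 → ok
  c2: data parity 0, sent cp 0 → ok
  c3: data parity 1, sent cp 0 → mismatch
Exactly one row (r1) and one column (c3) fail → the flipped bit is at their intersection.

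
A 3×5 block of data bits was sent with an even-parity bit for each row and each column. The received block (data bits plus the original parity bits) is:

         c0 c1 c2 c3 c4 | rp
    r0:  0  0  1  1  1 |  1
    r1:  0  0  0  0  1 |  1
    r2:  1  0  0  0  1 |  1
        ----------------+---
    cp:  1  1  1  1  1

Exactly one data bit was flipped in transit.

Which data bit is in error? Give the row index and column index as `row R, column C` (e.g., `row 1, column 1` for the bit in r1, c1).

row 2, column 1

Recompute each row's even parity and compare to rp:
  r0: data parity 1, sent rp 1 → ok
  r1: data parity 1, sent rp 1 → ok
  r2: data parity 0, sent rp 1 → mismatch
Recompute each column's even parity and compare to cp:
  c0: data parity 1, sent cp 1 → ok
  c1: data parity 0, sent cp 1 → mismatch
  c2: data parity 1, sent cp 1 → ok
  c3: data parity 1, sent cp 1 → ok
  c4: data parity 1, sent cp 1 → ok
Exactly one row (r2) and one column (c1) fail → the flipped bit is at their intersection.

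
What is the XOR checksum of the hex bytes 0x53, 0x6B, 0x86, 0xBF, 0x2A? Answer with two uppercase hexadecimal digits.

XOR the bytes together:
  start with 0x53
  0x53 ⊕ 0x6B = 0x38
  0x38 ⊕ 0x86 = 0xBE
  0xBE ⊕ 0xBF = 0x01
  0x01 ⊕ 0x2A = 0x2B

2B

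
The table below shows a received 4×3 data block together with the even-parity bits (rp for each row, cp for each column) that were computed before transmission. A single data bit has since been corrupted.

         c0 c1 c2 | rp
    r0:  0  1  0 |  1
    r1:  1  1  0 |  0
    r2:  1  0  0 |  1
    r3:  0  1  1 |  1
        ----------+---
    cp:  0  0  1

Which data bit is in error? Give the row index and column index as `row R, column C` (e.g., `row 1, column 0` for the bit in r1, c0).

row 3, column 1

Recompute each row's even parity and compare to rp:
  r0: data parity 1, sent rp 1 → ok
  r1: data parity 0, sent rp 0 → ok
  r2: data parity 1, sent rp 1 → ok
  r3: data parity 0, sent rp 1 → mismatch
Recompute each column's even parity and compare to cp:
  c0: data parity 0, sent cp 0 → ok
  c1: data parity 1, sent cp 0 → mismatch
  c2: data parity 1, sent cp 1 → ok
Exactly one row (r3) and one column (c1) fail → the flipped bit is at their intersection.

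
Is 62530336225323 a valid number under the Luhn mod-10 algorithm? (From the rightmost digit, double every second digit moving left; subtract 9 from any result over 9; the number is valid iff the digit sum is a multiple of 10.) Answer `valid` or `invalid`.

invalid

From the right, keep odd positions and double even positions (subtract 9 from any doubled value over 9):
  doubled (positions 2,4,...): 4 1 4 6 0 1 3 → sum 19
  kept (positions 1,3,...): 3 3 2 6 3 3 2 → sum 22
Total = 41.
41 mod 10 = 1, so the number is invalid.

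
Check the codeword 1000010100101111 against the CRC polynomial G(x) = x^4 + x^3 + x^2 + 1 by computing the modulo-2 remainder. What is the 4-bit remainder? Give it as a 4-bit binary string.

0000

Modulo-2 division of 1000010100101111 by 11101:
  pos 0: 10000 XOR 11101 = 01101
  pos 1: 11011 XOR 11101 = 00110
  pos 3: 11001 XOR 11101 = 00100
  pos 5: 10000 XOR 11101 = 01101
  pos 6: 11011 XOR 11101 = 00110
  pos 8: 11001 XOR 11101 = 00100
  pos 10: 10011 XOR 11101 = 01110
  pos 11: 11101 XOR 11101 = 00000
Remainder = 0000 (zero — the frame passes the CRC check).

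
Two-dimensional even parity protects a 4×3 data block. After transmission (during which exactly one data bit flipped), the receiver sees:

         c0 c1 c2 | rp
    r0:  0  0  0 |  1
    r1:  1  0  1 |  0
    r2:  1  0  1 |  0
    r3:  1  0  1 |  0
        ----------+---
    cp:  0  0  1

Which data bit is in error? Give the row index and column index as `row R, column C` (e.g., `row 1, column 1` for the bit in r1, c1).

row 0, column 0

Recompute each row's even parity and compare to rp:
  r0: data parity 0, sent rp 1 → mismatch
  r1: data parity 0, sent rp 0 → ok
  r2: data parity 0, sent rp 0 → ok
  r3: data parity 0, sent rp 0 → ok
Recompute each column's even parity and compare to cp:
  c0: data parity 1, sent cp 0 → mismatch
  c1: data parity 0, sent cp 0 → ok
  c2: data parity 1, sent cp 1 → ok
Exactly one row (r0) and one column (c0) fail → the flipped bit is at their intersection.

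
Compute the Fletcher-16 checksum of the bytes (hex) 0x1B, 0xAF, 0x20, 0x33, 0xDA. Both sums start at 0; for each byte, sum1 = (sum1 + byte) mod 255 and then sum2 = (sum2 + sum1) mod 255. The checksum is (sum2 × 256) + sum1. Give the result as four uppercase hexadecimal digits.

Running sums (mod 255):
  after byte 0 (0x1B): sum1=27, sum2=27
  after byte 1 (0xAF): sum1=202, sum2=229
  after byte 2 (0x20): sum1=234, sum2=208
  after byte 3 (0x33): sum1=30, sum2=238
  after byte 4 (0xDA): sum1=248, sum2=231
Checksum = sum2·256 + sum1 = 231·256 + 248 = 59384 = 0xE7F8.

E7F8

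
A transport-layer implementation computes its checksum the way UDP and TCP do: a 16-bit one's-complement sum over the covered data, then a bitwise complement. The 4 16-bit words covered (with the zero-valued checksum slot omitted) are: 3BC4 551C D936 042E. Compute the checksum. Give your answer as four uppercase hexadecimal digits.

One's-complement addition (fold any carry out of bit 15 back into bit 0):
  0x3BC4 + 0x551C = 0x090E0
  0x90E0 + 0xD936 = 0x16A16 → wrap carry → 0x6A17
  0x6A17 + 0x042E = 0x06E45
One's-complement sum = 0x6E45.
Checksum = ~0x6E45 & 0xFFFF = 0x91BA.

91BA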